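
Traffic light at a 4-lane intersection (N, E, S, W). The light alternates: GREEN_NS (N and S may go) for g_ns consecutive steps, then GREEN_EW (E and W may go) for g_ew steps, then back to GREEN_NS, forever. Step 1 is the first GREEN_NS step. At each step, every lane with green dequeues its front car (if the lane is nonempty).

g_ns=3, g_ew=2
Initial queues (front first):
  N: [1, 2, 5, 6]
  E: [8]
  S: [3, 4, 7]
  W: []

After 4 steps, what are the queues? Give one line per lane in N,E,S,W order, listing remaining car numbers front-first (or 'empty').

Step 1 [NS]: N:car1-GO,E:wait,S:car3-GO,W:wait | queues: N=3 E=1 S=2 W=0
Step 2 [NS]: N:car2-GO,E:wait,S:car4-GO,W:wait | queues: N=2 E=1 S=1 W=0
Step 3 [NS]: N:car5-GO,E:wait,S:car7-GO,W:wait | queues: N=1 E=1 S=0 W=0
Step 4 [EW]: N:wait,E:car8-GO,S:wait,W:empty | queues: N=1 E=0 S=0 W=0

N: 6
E: empty
S: empty
W: empty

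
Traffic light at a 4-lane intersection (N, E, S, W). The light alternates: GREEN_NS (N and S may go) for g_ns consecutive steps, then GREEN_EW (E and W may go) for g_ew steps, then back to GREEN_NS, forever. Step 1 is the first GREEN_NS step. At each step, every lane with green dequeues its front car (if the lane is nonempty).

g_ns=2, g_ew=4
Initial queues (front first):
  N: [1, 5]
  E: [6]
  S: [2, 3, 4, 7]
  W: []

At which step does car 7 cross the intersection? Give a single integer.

Step 1 [NS]: N:car1-GO,E:wait,S:car2-GO,W:wait | queues: N=1 E=1 S=3 W=0
Step 2 [NS]: N:car5-GO,E:wait,S:car3-GO,W:wait | queues: N=0 E=1 S=2 W=0
Step 3 [EW]: N:wait,E:car6-GO,S:wait,W:empty | queues: N=0 E=0 S=2 W=0
Step 4 [EW]: N:wait,E:empty,S:wait,W:empty | queues: N=0 E=0 S=2 W=0
Step 5 [EW]: N:wait,E:empty,S:wait,W:empty | queues: N=0 E=0 S=2 W=0
Step 6 [EW]: N:wait,E:empty,S:wait,W:empty | queues: N=0 E=0 S=2 W=0
Step 7 [NS]: N:empty,E:wait,S:car4-GO,W:wait | queues: N=0 E=0 S=1 W=0
Step 8 [NS]: N:empty,E:wait,S:car7-GO,W:wait | queues: N=0 E=0 S=0 W=0
Car 7 crosses at step 8

8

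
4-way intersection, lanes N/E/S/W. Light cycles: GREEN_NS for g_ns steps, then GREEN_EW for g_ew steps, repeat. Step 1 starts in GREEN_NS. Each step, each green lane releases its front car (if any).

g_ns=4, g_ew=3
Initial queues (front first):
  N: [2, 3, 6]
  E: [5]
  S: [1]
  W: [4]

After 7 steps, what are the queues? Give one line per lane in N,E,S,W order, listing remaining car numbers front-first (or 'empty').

Step 1 [NS]: N:car2-GO,E:wait,S:car1-GO,W:wait | queues: N=2 E=1 S=0 W=1
Step 2 [NS]: N:car3-GO,E:wait,S:empty,W:wait | queues: N=1 E=1 S=0 W=1
Step 3 [NS]: N:car6-GO,E:wait,S:empty,W:wait | queues: N=0 E=1 S=0 W=1
Step 4 [NS]: N:empty,E:wait,S:empty,W:wait | queues: N=0 E=1 S=0 W=1
Step 5 [EW]: N:wait,E:car5-GO,S:wait,W:car4-GO | queues: N=0 E=0 S=0 W=0

N: empty
E: empty
S: empty
W: empty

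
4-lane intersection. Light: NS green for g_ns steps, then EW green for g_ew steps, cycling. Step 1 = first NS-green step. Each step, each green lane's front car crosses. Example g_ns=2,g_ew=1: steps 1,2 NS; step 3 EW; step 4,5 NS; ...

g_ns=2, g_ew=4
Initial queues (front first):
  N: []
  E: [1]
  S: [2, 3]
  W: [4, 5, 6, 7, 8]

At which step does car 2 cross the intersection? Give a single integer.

Step 1 [NS]: N:empty,E:wait,S:car2-GO,W:wait | queues: N=0 E=1 S=1 W=5
Step 2 [NS]: N:empty,E:wait,S:car3-GO,W:wait | queues: N=0 E=1 S=0 W=5
Step 3 [EW]: N:wait,E:car1-GO,S:wait,W:car4-GO | queues: N=0 E=0 S=0 W=4
Step 4 [EW]: N:wait,E:empty,S:wait,W:car5-GO | queues: N=0 E=0 S=0 W=3
Step 5 [EW]: N:wait,E:empty,S:wait,W:car6-GO | queues: N=0 E=0 S=0 W=2
Step 6 [EW]: N:wait,E:empty,S:wait,W:car7-GO | queues: N=0 E=0 S=0 W=1
Step 7 [NS]: N:empty,E:wait,S:empty,W:wait | queues: N=0 E=0 S=0 W=1
Step 8 [NS]: N:empty,E:wait,S:empty,W:wait | queues: N=0 E=0 S=0 W=1
Step 9 [EW]: N:wait,E:empty,S:wait,W:car8-GO | queues: N=0 E=0 S=0 W=0
Car 2 crosses at step 1

1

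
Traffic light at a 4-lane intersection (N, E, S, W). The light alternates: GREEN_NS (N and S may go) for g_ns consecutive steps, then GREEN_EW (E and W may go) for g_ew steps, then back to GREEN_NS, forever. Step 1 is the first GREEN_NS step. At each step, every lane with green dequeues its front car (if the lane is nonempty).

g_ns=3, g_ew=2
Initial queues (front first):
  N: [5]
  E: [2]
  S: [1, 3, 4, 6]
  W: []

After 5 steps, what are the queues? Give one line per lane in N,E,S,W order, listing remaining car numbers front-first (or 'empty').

Step 1 [NS]: N:car5-GO,E:wait,S:car1-GO,W:wait | queues: N=0 E=1 S=3 W=0
Step 2 [NS]: N:empty,E:wait,S:car3-GO,W:wait | queues: N=0 E=1 S=2 W=0
Step 3 [NS]: N:empty,E:wait,S:car4-GO,W:wait | queues: N=0 E=1 S=1 W=0
Step 4 [EW]: N:wait,E:car2-GO,S:wait,W:empty | queues: N=0 E=0 S=1 W=0
Step 5 [EW]: N:wait,E:empty,S:wait,W:empty | queues: N=0 E=0 S=1 W=0

N: empty
E: empty
S: 6
W: empty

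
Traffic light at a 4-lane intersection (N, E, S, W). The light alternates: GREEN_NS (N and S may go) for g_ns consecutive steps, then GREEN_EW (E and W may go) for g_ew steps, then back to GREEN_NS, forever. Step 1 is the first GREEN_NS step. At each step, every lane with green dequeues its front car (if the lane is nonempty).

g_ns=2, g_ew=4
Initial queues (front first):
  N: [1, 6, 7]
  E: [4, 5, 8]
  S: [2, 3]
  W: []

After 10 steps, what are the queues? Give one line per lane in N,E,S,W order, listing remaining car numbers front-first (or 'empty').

Step 1 [NS]: N:car1-GO,E:wait,S:car2-GO,W:wait | queues: N=2 E=3 S=1 W=0
Step 2 [NS]: N:car6-GO,E:wait,S:car3-GO,W:wait | queues: N=1 E=3 S=0 W=0
Step 3 [EW]: N:wait,E:car4-GO,S:wait,W:empty | queues: N=1 E=2 S=0 W=0
Step 4 [EW]: N:wait,E:car5-GO,S:wait,W:empty | queues: N=1 E=1 S=0 W=0
Step 5 [EW]: N:wait,E:car8-GO,S:wait,W:empty | queues: N=1 E=0 S=0 W=0
Step 6 [EW]: N:wait,E:empty,S:wait,W:empty | queues: N=1 E=0 S=0 W=0
Step 7 [NS]: N:car7-GO,E:wait,S:empty,W:wait | queues: N=0 E=0 S=0 W=0

N: empty
E: empty
S: empty
W: empty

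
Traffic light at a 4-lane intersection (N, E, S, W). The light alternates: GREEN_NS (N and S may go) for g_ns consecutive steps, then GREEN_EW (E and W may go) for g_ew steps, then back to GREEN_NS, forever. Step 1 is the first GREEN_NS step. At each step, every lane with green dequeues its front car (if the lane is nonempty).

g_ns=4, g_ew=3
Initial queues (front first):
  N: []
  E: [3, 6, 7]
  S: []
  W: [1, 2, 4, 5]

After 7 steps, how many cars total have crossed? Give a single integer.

Answer: 6

Derivation:
Step 1 [NS]: N:empty,E:wait,S:empty,W:wait | queues: N=0 E=3 S=0 W=4
Step 2 [NS]: N:empty,E:wait,S:empty,W:wait | queues: N=0 E=3 S=0 W=4
Step 3 [NS]: N:empty,E:wait,S:empty,W:wait | queues: N=0 E=3 S=0 W=4
Step 4 [NS]: N:empty,E:wait,S:empty,W:wait | queues: N=0 E=3 S=0 W=4
Step 5 [EW]: N:wait,E:car3-GO,S:wait,W:car1-GO | queues: N=0 E=2 S=0 W=3
Step 6 [EW]: N:wait,E:car6-GO,S:wait,W:car2-GO | queues: N=0 E=1 S=0 W=2
Step 7 [EW]: N:wait,E:car7-GO,S:wait,W:car4-GO | queues: N=0 E=0 S=0 W=1
Cars crossed by step 7: 6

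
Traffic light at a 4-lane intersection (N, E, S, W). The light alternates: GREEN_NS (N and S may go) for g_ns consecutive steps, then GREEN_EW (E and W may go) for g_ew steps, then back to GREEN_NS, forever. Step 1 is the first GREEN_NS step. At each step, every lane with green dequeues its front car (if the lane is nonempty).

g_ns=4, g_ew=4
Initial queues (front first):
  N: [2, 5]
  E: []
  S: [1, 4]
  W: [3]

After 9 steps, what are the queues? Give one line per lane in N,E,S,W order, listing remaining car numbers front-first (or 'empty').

Step 1 [NS]: N:car2-GO,E:wait,S:car1-GO,W:wait | queues: N=1 E=0 S=1 W=1
Step 2 [NS]: N:car5-GO,E:wait,S:car4-GO,W:wait | queues: N=0 E=0 S=0 W=1
Step 3 [NS]: N:empty,E:wait,S:empty,W:wait | queues: N=0 E=0 S=0 W=1
Step 4 [NS]: N:empty,E:wait,S:empty,W:wait | queues: N=0 E=0 S=0 W=1
Step 5 [EW]: N:wait,E:empty,S:wait,W:car3-GO | queues: N=0 E=0 S=0 W=0

N: empty
E: empty
S: empty
W: empty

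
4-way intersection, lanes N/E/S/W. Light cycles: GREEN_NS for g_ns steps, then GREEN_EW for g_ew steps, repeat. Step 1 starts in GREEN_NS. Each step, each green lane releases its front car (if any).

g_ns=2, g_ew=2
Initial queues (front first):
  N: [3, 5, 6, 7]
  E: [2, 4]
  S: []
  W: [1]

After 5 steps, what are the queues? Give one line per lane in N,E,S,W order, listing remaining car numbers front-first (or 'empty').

Step 1 [NS]: N:car3-GO,E:wait,S:empty,W:wait | queues: N=3 E=2 S=0 W=1
Step 2 [NS]: N:car5-GO,E:wait,S:empty,W:wait | queues: N=2 E=2 S=0 W=1
Step 3 [EW]: N:wait,E:car2-GO,S:wait,W:car1-GO | queues: N=2 E=1 S=0 W=0
Step 4 [EW]: N:wait,E:car4-GO,S:wait,W:empty | queues: N=2 E=0 S=0 W=0
Step 5 [NS]: N:car6-GO,E:wait,S:empty,W:wait | queues: N=1 E=0 S=0 W=0

N: 7
E: empty
S: empty
W: empty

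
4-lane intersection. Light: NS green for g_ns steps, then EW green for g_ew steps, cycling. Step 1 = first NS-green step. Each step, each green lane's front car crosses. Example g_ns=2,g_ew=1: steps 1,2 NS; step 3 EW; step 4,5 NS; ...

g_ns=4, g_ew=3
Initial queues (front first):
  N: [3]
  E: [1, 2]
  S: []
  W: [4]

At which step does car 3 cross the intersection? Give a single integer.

Step 1 [NS]: N:car3-GO,E:wait,S:empty,W:wait | queues: N=0 E=2 S=0 W=1
Step 2 [NS]: N:empty,E:wait,S:empty,W:wait | queues: N=0 E=2 S=0 W=1
Step 3 [NS]: N:empty,E:wait,S:empty,W:wait | queues: N=0 E=2 S=0 W=1
Step 4 [NS]: N:empty,E:wait,S:empty,W:wait | queues: N=0 E=2 S=0 W=1
Step 5 [EW]: N:wait,E:car1-GO,S:wait,W:car4-GO | queues: N=0 E=1 S=0 W=0
Step 6 [EW]: N:wait,E:car2-GO,S:wait,W:empty | queues: N=0 E=0 S=0 W=0
Car 3 crosses at step 1

1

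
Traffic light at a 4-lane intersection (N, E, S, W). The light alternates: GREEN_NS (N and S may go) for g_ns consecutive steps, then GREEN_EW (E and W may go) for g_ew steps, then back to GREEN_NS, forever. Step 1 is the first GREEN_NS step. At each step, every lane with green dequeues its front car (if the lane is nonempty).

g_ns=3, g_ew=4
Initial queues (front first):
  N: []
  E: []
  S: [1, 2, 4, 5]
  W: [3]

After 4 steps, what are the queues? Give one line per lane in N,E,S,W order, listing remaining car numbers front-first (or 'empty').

Step 1 [NS]: N:empty,E:wait,S:car1-GO,W:wait | queues: N=0 E=0 S=3 W=1
Step 2 [NS]: N:empty,E:wait,S:car2-GO,W:wait | queues: N=0 E=0 S=2 W=1
Step 3 [NS]: N:empty,E:wait,S:car4-GO,W:wait | queues: N=0 E=0 S=1 W=1
Step 4 [EW]: N:wait,E:empty,S:wait,W:car3-GO | queues: N=0 E=0 S=1 W=0

N: empty
E: empty
S: 5
W: empty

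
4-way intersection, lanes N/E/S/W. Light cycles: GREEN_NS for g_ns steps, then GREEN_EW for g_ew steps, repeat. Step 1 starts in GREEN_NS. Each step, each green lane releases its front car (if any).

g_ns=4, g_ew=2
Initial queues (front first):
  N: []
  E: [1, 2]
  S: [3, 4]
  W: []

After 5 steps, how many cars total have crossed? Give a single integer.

Answer: 3

Derivation:
Step 1 [NS]: N:empty,E:wait,S:car3-GO,W:wait | queues: N=0 E=2 S=1 W=0
Step 2 [NS]: N:empty,E:wait,S:car4-GO,W:wait | queues: N=0 E=2 S=0 W=0
Step 3 [NS]: N:empty,E:wait,S:empty,W:wait | queues: N=0 E=2 S=0 W=0
Step 4 [NS]: N:empty,E:wait,S:empty,W:wait | queues: N=0 E=2 S=0 W=0
Step 5 [EW]: N:wait,E:car1-GO,S:wait,W:empty | queues: N=0 E=1 S=0 W=0
Cars crossed by step 5: 3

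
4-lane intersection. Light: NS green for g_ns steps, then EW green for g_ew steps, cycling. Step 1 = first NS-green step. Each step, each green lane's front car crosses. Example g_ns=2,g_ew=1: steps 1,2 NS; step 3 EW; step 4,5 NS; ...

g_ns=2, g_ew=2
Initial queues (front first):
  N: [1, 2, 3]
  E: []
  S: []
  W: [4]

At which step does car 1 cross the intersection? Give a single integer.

Step 1 [NS]: N:car1-GO,E:wait,S:empty,W:wait | queues: N=2 E=0 S=0 W=1
Step 2 [NS]: N:car2-GO,E:wait,S:empty,W:wait | queues: N=1 E=0 S=0 W=1
Step 3 [EW]: N:wait,E:empty,S:wait,W:car4-GO | queues: N=1 E=0 S=0 W=0
Step 4 [EW]: N:wait,E:empty,S:wait,W:empty | queues: N=1 E=0 S=0 W=0
Step 5 [NS]: N:car3-GO,E:wait,S:empty,W:wait | queues: N=0 E=0 S=0 W=0
Car 1 crosses at step 1

1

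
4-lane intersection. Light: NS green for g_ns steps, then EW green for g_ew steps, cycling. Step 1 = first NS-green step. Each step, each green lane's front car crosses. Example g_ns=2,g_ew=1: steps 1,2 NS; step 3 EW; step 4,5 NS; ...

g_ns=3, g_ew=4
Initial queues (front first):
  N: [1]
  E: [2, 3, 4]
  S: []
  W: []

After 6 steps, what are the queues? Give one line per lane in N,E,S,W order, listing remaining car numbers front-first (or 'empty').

Step 1 [NS]: N:car1-GO,E:wait,S:empty,W:wait | queues: N=0 E=3 S=0 W=0
Step 2 [NS]: N:empty,E:wait,S:empty,W:wait | queues: N=0 E=3 S=0 W=0
Step 3 [NS]: N:empty,E:wait,S:empty,W:wait | queues: N=0 E=3 S=0 W=0
Step 4 [EW]: N:wait,E:car2-GO,S:wait,W:empty | queues: N=0 E=2 S=0 W=0
Step 5 [EW]: N:wait,E:car3-GO,S:wait,W:empty | queues: N=0 E=1 S=0 W=0
Step 6 [EW]: N:wait,E:car4-GO,S:wait,W:empty | queues: N=0 E=0 S=0 W=0

N: empty
E: empty
S: empty
W: empty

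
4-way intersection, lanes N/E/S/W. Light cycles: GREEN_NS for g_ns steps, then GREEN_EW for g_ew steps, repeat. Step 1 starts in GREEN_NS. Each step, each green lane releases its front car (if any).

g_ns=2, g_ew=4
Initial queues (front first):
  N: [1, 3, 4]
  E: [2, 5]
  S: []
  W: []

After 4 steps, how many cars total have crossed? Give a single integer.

Step 1 [NS]: N:car1-GO,E:wait,S:empty,W:wait | queues: N=2 E=2 S=0 W=0
Step 2 [NS]: N:car3-GO,E:wait,S:empty,W:wait | queues: N=1 E=2 S=0 W=0
Step 3 [EW]: N:wait,E:car2-GO,S:wait,W:empty | queues: N=1 E=1 S=0 W=0
Step 4 [EW]: N:wait,E:car5-GO,S:wait,W:empty | queues: N=1 E=0 S=0 W=0
Cars crossed by step 4: 4

Answer: 4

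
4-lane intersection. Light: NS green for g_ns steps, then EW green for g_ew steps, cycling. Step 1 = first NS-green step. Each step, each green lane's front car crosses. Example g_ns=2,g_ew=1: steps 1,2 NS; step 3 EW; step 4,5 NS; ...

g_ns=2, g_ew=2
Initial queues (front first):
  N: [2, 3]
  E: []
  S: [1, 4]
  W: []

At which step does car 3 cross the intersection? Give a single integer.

Step 1 [NS]: N:car2-GO,E:wait,S:car1-GO,W:wait | queues: N=1 E=0 S=1 W=0
Step 2 [NS]: N:car3-GO,E:wait,S:car4-GO,W:wait | queues: N=0 E=0 S=0 W=0
Car 3 crosses at step 2

2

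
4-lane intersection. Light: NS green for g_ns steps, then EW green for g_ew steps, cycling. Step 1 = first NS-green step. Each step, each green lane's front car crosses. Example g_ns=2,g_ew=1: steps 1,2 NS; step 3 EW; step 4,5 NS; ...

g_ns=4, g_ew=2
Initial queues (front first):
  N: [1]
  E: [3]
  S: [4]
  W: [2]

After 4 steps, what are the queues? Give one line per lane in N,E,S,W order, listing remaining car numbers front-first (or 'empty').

Step 1 [NS]: N:car1-GO,E:wait,S:car4-GO,W:wait | queues: N=0 E=1 S=0 W=1
Step 2 [NS]: N:empty,E:wait,S:empty,W:wait | queues: N=0 E=1 S=0 W=1
Step 3 [NS]: N:empty,E:wait,S:empty,W:wait | queues: N=0 E=1 S=0 W=1
Step 4 [NS]: N:empty,E:wait,S:empty,W:wait | queues: N=0 E=1 S=0 W=1

N: empty
E: 3
S: empty
W: 2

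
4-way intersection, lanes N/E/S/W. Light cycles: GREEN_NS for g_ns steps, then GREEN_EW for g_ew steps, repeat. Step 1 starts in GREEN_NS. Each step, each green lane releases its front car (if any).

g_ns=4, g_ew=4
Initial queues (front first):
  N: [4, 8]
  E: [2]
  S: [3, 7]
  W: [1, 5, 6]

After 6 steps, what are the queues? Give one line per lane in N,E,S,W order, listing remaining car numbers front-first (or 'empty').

Step 1 [NS]: N:car4-GO,E:wait,S:car3-GO,W:wait | queues: N=1 E=1 S=1 W=3
Step 2 [NS]: N:car8-GO,E:wait,S:car7-GO,W:wait | queues: N=0 E=1 S=0 W=3
Step 3 [NS]: N:empty,E:wait,S:empty,W:wait | queues: N=0 E=1 S=0 W=3
Step 4 [NS]: N:empty,E:wait,S:empty,W:wait | queues: N=0 E=1 S=0 W=3
Step 5 [EW]: N:wait,E:car2-GO,S:wait,W:car1-GO | queues: N=0 E=0 S=0 W=2
Step 6 [EW]: N:wait,E:empty,S:wait,W:car5-GO | queues: N=0 E=0 S=0 W=1

N: empty
E: empty
S: empty
W: 6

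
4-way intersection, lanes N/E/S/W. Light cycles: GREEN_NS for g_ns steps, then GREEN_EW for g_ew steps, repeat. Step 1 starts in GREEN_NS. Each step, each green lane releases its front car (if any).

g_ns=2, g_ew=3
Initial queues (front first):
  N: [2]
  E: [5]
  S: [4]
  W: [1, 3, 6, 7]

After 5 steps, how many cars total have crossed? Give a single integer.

Answer: 6

Derivation:
Step 1 [NS]: N:car2-GO,E:wait,S:car4-GO,W:wait | queues: N=0 E=1 S=0 W=4
Step 2 [NS]: N:empty,E:wait,S:empty,W:wait | queues: N=0 E=1 S=0 W=4
Step 3 [EW]: N:wait,E:car5-GO,S:wait,W:car1-GO | queues: N=0 E=0 S=0 W=3
Step 4 [EW]: N:wait,E:empty,S:wait,W:car3-GO | queues: N=0 E=0 S=0 W=2
Step 5 [EW]: N:wait,E:empty,S:wait,W:car6-GO | queues: N=0 E=0 S=0 W=1
Cars crossed by step 5: 6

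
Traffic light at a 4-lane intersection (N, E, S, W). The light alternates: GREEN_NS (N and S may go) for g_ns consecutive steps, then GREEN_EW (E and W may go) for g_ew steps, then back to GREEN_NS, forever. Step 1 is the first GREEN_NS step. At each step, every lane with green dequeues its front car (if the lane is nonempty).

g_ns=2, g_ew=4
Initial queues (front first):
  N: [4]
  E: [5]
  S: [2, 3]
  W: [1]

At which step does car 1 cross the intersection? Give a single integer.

Step 1 [NS]: N:car4-GO,E:wait,S:car2-GO,W:wait | queues: N=0 E=1 S=1 W=1
Step 2 [NS]: N:empty,E:wait,S:car3-GO,W:wait | queues: N=0 E=1 S=0 W=1
Step 3 [EW]: N:wait,E:car5-GO,S:wait,W:car1-GO | queues: N=0 E=0 S=0 W=0
Car 1 crosses at step 3

3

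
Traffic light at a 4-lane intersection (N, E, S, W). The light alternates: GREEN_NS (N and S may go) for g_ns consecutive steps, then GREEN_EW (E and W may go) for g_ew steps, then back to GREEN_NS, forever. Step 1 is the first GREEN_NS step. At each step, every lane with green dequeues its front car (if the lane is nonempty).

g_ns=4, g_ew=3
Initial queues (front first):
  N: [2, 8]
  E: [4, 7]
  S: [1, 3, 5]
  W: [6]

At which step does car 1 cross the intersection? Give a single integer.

Step 1 [NS]: N:car2-GO,E:wait,S:car1-GO,W:wait | queues: N=1 E=2 S=2 W=1
Step 2 [NS]: N:car8-GO,E:wait,S:car3-GO,W:wait | queues: N=0 E=2 S=1 W=1
Step 3 [NS]: N:empty,E:wait,S:car5-GO,W:wait | queues: N=0 E=2 S=0 W=1
Step 4 [NS]: N:empty,E:wait,S:empty,W:wait | queues: N=0 E=2 S=0 W=1
Step 5 [EW]: N:wait,E:car4-GO,S:wait,W:car6-GO | queues: N=0 E=1 S=0 W=0
Step 6 [EW]: N:wait,E:car7-GO,S:wait,W:empty | queues: N=0 E=0 S=0 W=0
Car 1 crosses at step 1

1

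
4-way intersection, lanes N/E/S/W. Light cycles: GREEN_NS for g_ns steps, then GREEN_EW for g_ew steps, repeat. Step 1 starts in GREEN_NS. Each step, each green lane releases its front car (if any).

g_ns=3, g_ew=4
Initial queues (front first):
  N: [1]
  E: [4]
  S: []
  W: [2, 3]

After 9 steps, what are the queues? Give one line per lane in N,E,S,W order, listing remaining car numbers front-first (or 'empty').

Step 1 [NS]: N:car1-GO,E:wait,S:empty,W:wait | queues: N=0 E=1 S=0 W=2
Step 2 [NS]: N:empty,E:wait,S:empty,W:wait | queues: N=0 E=1 S=0 W=2
Step 3 [NS]: N:empty,E:wait,S:empty,W:wait | queues: N=0 E=1 S=0 W=2
Step 4 [EW]: N:wait,E:car4-GO,S:wait,W:car2-GO | queues: N=0 E=0 S=0 W=1
Step 5 [EW]: N:wait,E:empty,S:wait,W:car3-GO | queues: N=0 E=0 S=0 W=0

N: empty
E: empty
S: empty
W: empty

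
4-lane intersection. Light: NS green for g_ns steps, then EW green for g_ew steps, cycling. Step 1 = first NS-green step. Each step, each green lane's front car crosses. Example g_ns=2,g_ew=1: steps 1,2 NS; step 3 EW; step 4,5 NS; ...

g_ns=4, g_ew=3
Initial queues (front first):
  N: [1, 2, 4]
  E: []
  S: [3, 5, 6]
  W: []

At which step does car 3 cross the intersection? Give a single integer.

Step 1 [NS]: N:car1-GO,E:wait,S:car3-GO,W:wait | queues: N=2 E=0 S=2 W=0
Step 2 [NS]: N:car2-GO,E:wait,S:car5-GO,W:wait | queues: N=1 E=0 S=1 W=0
Step 3 [NS]: N:car4-GO,E:wait,S:car6-GO,W:wait | queues: N=0 E=0 S=0 W=0
Car 3 crosses at step 1

1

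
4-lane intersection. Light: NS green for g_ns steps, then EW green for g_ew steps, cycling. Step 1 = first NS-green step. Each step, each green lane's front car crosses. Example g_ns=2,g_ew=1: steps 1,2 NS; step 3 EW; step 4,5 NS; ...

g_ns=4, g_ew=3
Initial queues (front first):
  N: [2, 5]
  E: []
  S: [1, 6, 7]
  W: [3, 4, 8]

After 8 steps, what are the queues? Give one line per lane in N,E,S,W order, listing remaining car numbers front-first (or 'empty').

Step 1 [NS]: N:car2-GO,E:wait,S:car1-GO,W:wait | queues: N=1 E=0 S=2 W=3
Step 2 [NS]: N:car5-GO,E:wait,S:car6-GO,W:wait | queues: N=0 E=0 S=1 W=3
Step 3 [NS]: N:empty,E:wait,S:car7-GO,W:wait | queues: N=0 E=0 S=0 W=3
Step 4 [NS]: N:empty,E:wait,S:empty,W:wait | queues: N=0 E=0 S=0 W=3
Step 5 [EW]: N:wait,E:empty,S:wait,W:car3-GO | queues: N=0 E=0 S=0 W=2
Step 6 [EW]: N:wait,E:empty,S:wait,W:car4-GO | queues: N=0 E=0 S=0 W=1
Step 7 [EW]: N:wait,E:empty,S:wait,W:car8-GO | queues: N=0 E=0 S=0 W=0

N: empty
E: empty
S: empty
W: empty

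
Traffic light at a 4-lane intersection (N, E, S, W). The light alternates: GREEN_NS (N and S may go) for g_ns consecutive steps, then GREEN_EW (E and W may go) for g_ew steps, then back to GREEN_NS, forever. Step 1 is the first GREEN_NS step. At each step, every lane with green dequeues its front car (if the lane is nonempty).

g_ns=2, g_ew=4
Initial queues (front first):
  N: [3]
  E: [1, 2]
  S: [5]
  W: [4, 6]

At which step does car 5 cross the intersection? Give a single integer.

Step 1 [NS]: N:car3-GO,E:wait,S:car5-GO,W:wait | queues: N=0 E=2 S=0 W=2
Step 2 [NS]: N:empty,E:wait,S:empty,W:wait | queues: N=0 E=2 S=0 W=2
Step 3 [EW]: N:wait,E:car1-GO,S:wait,W:car4-GO | queues: N=0 E=1 S=0 W=1
Step 4 [EW]: N:wait,E:car2-GO,S:wait,W:car6-GO | queues: N=0 E=0 S=0 W=0
Car 5 crosses at step 1

1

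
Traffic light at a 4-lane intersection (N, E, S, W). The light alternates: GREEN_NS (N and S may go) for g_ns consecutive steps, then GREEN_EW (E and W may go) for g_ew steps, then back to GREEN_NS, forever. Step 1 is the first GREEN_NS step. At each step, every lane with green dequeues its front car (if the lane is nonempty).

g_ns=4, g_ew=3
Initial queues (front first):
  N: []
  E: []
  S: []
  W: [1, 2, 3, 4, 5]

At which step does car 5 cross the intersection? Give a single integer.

Step 1 [NS]: N:empty,E:wait,S:empty,W:wait | queues: N=0 E=0 S=0 W=5
Step 2 [NS]: N:empty,E:wait,S:empty,W:wait | queues: N=0 E=0 S=0 W=5
Step 3 [NS]: N:empty,E:wait,S:empty,W:wait | queues: N=0 E=0 S=0 W=5
Step 4 [NS]: N:empty,E:wait,S:empty,W:wait | queues: N=0 E=0 S=0 W=5
Step 5 [EW]: N:wait,E:empty,S:wait,W:car1-GO | queues: N=0 E=0 S=0 W=4
Step 6 [EW]: N:wait,E:empty,S:wait,W:car2-GO | queues: N=0 E=0 S=0 W=3
Step 7 [EW]: N:wait,E:empty,S:wait,W:car3-GO | queues: N=0 E=0 S=0 W=2
Step 8 [NS]: N:empty,E:wait,S:empty,W:wait | queues: N=0 E=0 S=0 W=2
Step 9 [NS]: N:empty,E:wait,S:empty,W:wait | queues: N=0 E=0 S=0 W=2
Step 10 [NS]: N:empty,E:wait,S:empty,W:wait | queues: N=0 E=0 S=0 W=2
Step 11 [NS]: N:empty,E:wait,S:empty,W:wait | queues: N=0 E=0 S=0 W=2
Step 12 [EW]: N:wait,E:empty,S:wait,W:car4-GO | queues: N=0 E=0 S=0 W=1
Step 13 [EW]: N:wait,E:empty,S:wait,W:car5-GO | queues: N=0 E=0 S=0 W=0
Car 5 crosses at step 13

13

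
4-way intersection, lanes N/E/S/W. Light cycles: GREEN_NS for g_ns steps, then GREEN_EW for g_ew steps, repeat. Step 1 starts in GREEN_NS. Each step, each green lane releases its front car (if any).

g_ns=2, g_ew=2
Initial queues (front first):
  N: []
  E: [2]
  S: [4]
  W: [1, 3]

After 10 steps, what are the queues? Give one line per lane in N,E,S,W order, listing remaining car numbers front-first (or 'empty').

Step 1 [NS]: N:empty,E:wait,S:car4-GO,W:wait | queues: N=0 E=1 S=0 W=2
Step 2 [NS]: N:empty,E:wait,S:empty,W:wait | queues: N=0 E=1 S=0 W=2
Step 3 [EW]: N:wait,E:car2-GO,S:wait,W:car1-GO | queues: N=0 E=0 S=0 W=1
Step 4 [EW]: N:wait,E:empty,S:wait,W:car3-GO | queues: N=0 E=0 S=0 W=0

N: empty
E: empty
S: empty
W: empty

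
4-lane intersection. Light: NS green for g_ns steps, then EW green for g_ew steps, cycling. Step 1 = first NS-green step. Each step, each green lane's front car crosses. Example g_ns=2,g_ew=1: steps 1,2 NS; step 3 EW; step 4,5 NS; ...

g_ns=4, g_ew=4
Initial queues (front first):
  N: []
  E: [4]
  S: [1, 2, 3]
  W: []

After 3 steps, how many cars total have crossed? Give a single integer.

Answer: 3

Derivation:
Step 1 [NS]: N:empty,E:wait,S:car1-GO,W:wait | queues: N=0 E=1 S=2 W=0
Step 2 [NS]: N:empty,E:wait,S:car2-GO,W:wait | queues: N=0 E=1 S=1 W=0
Step 3 [NS]: N:empty,E:wait,S:car3-GO,W:wait | queues: N=0 E=1 S=0 W=0
Cars crossed by step 3: 3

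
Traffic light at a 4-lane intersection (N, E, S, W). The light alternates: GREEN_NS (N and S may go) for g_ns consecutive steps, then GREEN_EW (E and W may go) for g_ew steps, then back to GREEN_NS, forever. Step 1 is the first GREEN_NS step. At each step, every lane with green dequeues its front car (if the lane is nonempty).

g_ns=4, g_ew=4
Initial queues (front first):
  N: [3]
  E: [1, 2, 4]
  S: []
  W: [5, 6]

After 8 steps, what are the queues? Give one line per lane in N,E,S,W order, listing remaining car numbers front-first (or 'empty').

Step 1 [NS]: N:car3-GO,E:wait,S:empty,W:wait | queues: N=0 E=3 S=0 W=2
Step 2 [NS]: N:empty,E:wait,S:empty,W:wait | queues: N=0 E=3 S=0 W=2
Step 3 [NS]: N:empty,E:wait,S:empty,W:wait | queues: N=0 E=3 S=0 W=2
Step 4 [NS]: N:empty,E:wait,S:empty,W:wait | queues: N=0 E=3 S=0 W=2
Step 5 [EW]: N:wait,E:car1-GO,S:wait,W:car5-GO | queues: N=0 E=2 S=0 W=1
Step 6 [EW]: N:wait,E:car2-GO,S:wait,W:car6-GO | queues: N=0 E=1 S=0 W=0
Step 7 [EW]: N:wait,E:car4-GO,S:wait,W:empty | queues: N=0 E=0 S=0 W=0

N: empty
E: empty
S: empty
W: empty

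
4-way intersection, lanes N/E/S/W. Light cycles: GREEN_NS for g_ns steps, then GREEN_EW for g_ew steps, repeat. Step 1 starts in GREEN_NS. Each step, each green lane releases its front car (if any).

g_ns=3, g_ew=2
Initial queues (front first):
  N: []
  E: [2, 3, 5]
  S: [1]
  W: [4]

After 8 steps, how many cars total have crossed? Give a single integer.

Step 1 [NS]: N:empty,E:wait,S:car1-GO,W:wait | queues: N=0 E=3 S=0 W=1
Step 2 [NS]: N:empty,E:wait,S:empty,W:wait | queues: N=0 E=3 S=0 W=1
Step 3 [NS]: N:empty,E:wait,S:empty,W:wait | queues: N=0 E=3 S=0 W=1
Step 4 [EW]: N:wait,E:car2-GO,S:wait,W:car4-GO | queues: N=0 E=2 S=0 W=0
Step 5 [EW]: N:wait,E:car3-GO,S:wait,W:empty | queues: N=0 E=1 S=0 W=0
Step 6 [NS]: N:empty,E:wait,S:empty,W:wait | queues: N=0 E=1 S=0 W=0
Step 7 [NS]: N:empty,E:wait,S:empty,W:wait | queues: N=0 E=1 S=0 W=0
Step 8 [NS]: N:empty,E:wait,S:empty,W:wait | queues: N=0 E=1 S=0 W=0
Cars crossed by step 8: 4

Answer: 4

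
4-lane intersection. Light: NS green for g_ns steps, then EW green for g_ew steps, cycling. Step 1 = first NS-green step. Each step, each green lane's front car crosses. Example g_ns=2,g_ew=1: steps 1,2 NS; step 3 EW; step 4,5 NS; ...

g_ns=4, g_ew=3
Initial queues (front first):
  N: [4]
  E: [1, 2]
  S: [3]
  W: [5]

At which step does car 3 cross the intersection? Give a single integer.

Step 1 [NS]: N:car4-GO,E:wait,S:car3-GO,W:wait | queues: N=0 E=2 S=0 W=1
Step 2 [NS]: N:empty,E:wait,S:empty,W:wait | queues: N=0 E=2 S=0 W=1
Step 3 [NS]: N:empty,E:wait,S:empty,W:wait | queues: N=0 E=2 S=0 W=1
Step 4 [NS]: N:empty,E:wait,S:empty,W:wait | queues: N=0 E=2 S=0 W=1
Step 5 [EW]: N:wait,E:car1-GO,S:wait,W:car5-GO | queues: N=0 E=1 S=0 W=0
Step 6 [EW]: N:wait,E:car2-GO,S:wait,W:empty | queues: N=0 E=0 S=0 W=0
Car 3 crosses at step 1

1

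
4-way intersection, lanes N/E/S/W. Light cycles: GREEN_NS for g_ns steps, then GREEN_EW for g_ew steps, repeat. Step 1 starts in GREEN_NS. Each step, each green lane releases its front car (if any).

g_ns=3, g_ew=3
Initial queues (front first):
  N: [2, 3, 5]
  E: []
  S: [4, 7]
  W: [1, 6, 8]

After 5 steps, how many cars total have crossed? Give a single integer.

Step 1 [NS]: N:car2-GO,E:wait,S:car4-GO,W:wait | queues: N=2 E=0 S=1 W=3
Step 2 [NS]: N:car3-GO,E:wait,S:car7-GO,W:wait | queues: N=1 E=0 S=0 W=3
Step 3 [NS]: N:car5-GO,E:wait,S:empty,W:wait | queues: N=0 E=0 S=0 W=3
Step 4 [EW]: N:wait,E:empty,S:wait,W:car1-GO | queues: N=0 E=0 S=0 W=2
Step 5 [EW]: N:wait,E:empty,S:wait,W:car6-GO | queues: N=0 E=0 S=0 W=1
Cars crossed by step 5: 7

Answer: 7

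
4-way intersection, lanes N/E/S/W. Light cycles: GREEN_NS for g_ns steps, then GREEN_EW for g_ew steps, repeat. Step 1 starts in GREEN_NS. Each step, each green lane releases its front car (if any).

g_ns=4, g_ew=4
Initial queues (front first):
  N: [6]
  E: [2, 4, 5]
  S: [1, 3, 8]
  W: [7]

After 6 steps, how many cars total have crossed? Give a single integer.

Answer: 7

Derivation:
Step 1 [NS]: N:car6-GO,E:wait,S:car1-GO,W:wait | queues: N=0 E=3 S=2 W=1
Step 2 [NS]: N:empty,E:wait,S:car3-GO,W:wait | queues: N=0 E=3 S=1 W=1
Step 3 [NS]: N:empty,E:wait,S:car8-GO,W:wait | queues: N=0 E=3 S=0 W=1
Step 4 [NS]: N:empty,E:wait,S:empty,W:wait | queues: N=0 E=3 S=0 W=1
Step 5 [EW]: N:wait,E:car2-GO,S:wait,W:car7-GO | queues: N=0 E=2 S=0 W=0
Step 6 [EW]: N:wait,E:car4-GO,S:wait,W:empty | queues: N=0 E=1 S=0 W=0
Cars crossed by step 6: 7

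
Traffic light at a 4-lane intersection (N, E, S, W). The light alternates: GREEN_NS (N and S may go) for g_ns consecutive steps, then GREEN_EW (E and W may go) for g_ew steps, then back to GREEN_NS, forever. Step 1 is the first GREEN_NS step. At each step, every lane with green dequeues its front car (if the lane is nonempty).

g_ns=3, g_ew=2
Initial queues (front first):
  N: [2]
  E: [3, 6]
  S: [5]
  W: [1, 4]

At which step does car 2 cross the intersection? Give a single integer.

Step 1 [NS]: N:car2-GO,E:wait,S:car5-GO,W:wait | queues: N=0 E=2 S=0 W=2
Step 2 [NS]: N:empty,E:wait,S:empty,W:wait | queues: N=0 E=2 S=0 W=2
Step 3 [NS]: N:empty,E:wait,S:empty,W:wait | queues: N=0 E=2 S=0 W=2
Step 4 [EW]: N:wait,E:car3-GO,S:wait,W:car1-GO | queues: N=0 E=1 S=0 W=1
Step 5 [EW]: N:wait,E:car6-GO,S:wait,W:car4-GO | queues: N=0 E=0 S=0 W=0
Car 2 crosses at step 1

1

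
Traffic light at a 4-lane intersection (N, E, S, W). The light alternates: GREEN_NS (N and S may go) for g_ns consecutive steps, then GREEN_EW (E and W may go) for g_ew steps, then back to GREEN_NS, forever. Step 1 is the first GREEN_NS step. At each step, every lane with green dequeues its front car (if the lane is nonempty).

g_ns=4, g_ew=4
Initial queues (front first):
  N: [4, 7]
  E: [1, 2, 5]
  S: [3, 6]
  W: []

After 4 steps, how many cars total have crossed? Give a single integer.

Step 1 [NS]: N:car4-GO,E:wait,S:car3-GO,W:wait | queues: N=1 E=3 S=1 W=0
Step 2 [NS]: N:car7-GO,E:wait,S:car6-GO,W:wait | queues: N=0 E=3 S=0 W=0
Step 3 [NS]: N:empty,E:wait,S:empty,W:wait | queues: N=0 E=3 S=0 W=0
Step 4 [NS]: N:empty,E:wait,S:empty,W:wait | queues: N=0 E=3 S=0 W=0
Cars crossed by step 4: 4

Answer: 4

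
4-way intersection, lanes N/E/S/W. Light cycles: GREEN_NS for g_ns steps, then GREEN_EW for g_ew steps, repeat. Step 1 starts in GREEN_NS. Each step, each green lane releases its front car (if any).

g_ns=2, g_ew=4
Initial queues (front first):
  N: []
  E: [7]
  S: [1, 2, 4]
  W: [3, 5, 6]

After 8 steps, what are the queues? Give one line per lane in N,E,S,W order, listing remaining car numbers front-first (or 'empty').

Step 1 [NS]: N:empty,E:wait,S:car1-GO,W:wait | queues: N=0 E=1 S=2 W=3
Step 2 [NS]: N:empty,E:wait,S:car2-GO,W:wait | queues: N=0 E=1 S=1 W=3
Step 3 [EW]: N:wait,E:car7-GO,S:wait,W:car3-GO | queues: N=0 E=0 S=1 W=2
Step 4 [EW]: N:wait,E:empty,S:wait,W:car5-GO | queues: N=0 E=0 S=1 W=1
Step 5 [EW]: N:wait,E:empty,S:wait,W:car6-GO | queues: N=0 E=0 S=1 W=0
Step 6 [EW]: N:wait,E:empty,S:wait,W:empty | queues: N=0 E=0 S=1 W=0
Step 7 [NS]: N:empty,E:wait,S:car4-GO,W:wait | queues: N=0 E=0 S=0 W=0

N: empty
E: empty
S: empty
W: empty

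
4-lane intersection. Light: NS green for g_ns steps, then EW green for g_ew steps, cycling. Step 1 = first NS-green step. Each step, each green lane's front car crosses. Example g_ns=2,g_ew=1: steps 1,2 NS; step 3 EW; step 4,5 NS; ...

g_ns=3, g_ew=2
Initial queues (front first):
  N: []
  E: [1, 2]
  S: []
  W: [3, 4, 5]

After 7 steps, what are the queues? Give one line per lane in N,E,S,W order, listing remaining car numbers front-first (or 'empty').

Step 1 [NS]: N:empty,E:wait,S:empty,W:wait | queues: N=0 E=2 S=0 W=3
Step 2 [NS]: N:empty,E:wait,S:empty,W:wait | queues: N=0 E=2 S=0 W=3
Step 3 [NS]: N:empty,E:wait,S:empty,W:wait | queues: N=0 E=2 S=0 W=3
Step 4 [EW]: N:wait,E:car1-GO,S:wait,W:car3-GO | queues: N=0 E=1 S=0 W=2
Step 5 [EW]: N:wait,E:car2-GO,S:wait,W:car4-GO | queues: N=0 E=0 S=0 W=1
Step 6 [NS]: N:empty,E:wait,S:empty,W:wait | queues: N=0 E=0 S=0 W=1
Step 7 [NS]: N:empty,E:wait,S:empty,W:wait | queues: N=0 E=0 S=0 W=1

N: empty
E: empty
S: empty
W: 5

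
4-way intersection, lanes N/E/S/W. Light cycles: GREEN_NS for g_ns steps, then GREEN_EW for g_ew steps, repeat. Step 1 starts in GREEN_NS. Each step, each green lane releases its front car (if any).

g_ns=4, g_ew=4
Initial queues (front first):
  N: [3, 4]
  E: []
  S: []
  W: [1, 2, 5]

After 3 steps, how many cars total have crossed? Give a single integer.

Step 1 [NS]: N:car3-GO,E:wait,S:empty,W:wait | queues: N=1 E=0 S=0 W=3
Step 2 [NS]: N:car4-GO,E:wait,S:empty,W:wait | queues: N=0 E=0 S=0 W=3
Step 3 [NS]: N:empty,E:wait,S:empty,W:wait | queues: N=0 E=0 S=0 W=3
Cars crossed by step 3: 2

Answer: 2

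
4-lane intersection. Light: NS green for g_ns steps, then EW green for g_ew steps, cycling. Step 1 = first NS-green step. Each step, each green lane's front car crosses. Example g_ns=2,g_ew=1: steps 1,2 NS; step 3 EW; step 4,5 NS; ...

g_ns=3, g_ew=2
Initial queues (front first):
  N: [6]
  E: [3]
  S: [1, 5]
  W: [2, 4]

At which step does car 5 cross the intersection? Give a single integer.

Step 1 [NS]: N:car6-GO,E:wait,S:car1-GO,W:wait | queues: N=0 E=1 S=1 W=2
Step 2 [NS]: N:empty,E:wait,S:car5-GO,W:wait | queues: N=0 E=1 S=0 W=2
Step 3 [NS]: N:empty,E:wait,S:empty,W:wait | queues: N=0 E=1 S=0 W=2
Step 4 [EW]: N:wait,E:car3-GO,S:wait,W:car2-GO | queues: N=0 E=0 S=0 W=1
Step 5 [EW]: N:wait,E:empty,S:wait,W:car4-GO | queues: N=0 E=0 S=0 W=0
Car 5 crosses at step 2

2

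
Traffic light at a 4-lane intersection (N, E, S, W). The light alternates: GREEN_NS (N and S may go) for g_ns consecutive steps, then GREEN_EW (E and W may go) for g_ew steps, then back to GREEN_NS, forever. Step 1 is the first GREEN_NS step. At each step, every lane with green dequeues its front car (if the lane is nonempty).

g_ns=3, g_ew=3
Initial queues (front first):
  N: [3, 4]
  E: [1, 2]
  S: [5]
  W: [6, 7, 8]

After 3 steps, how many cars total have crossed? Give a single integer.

Step 1 [NS]: N:car3-GO,E:wait,S:car5-GO,W:wait | queues: N=1 E=2 S=0 W=3
Step 2 [NS]: N:car4-GO,E:wait,S:empty,W:wait | queues: N=0 E=2 S=0 W=3
Step 3 [NS]: N:empty,E:wait,S:empty,W:wait | queues: N=0 E=2 S=0 W=3
Cars crossed by step 3: 3

Answer: 3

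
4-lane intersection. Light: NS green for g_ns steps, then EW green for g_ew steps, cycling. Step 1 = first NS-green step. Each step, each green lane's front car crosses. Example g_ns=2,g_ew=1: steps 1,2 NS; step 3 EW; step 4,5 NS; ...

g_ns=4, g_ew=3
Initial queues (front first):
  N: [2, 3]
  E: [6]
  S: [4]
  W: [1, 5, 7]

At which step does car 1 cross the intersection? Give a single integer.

Step 1 [NS]: N:car2-GO,E:wait,S:car4-GO,W:wait | queues: N=1 E=1 S=0 W=3
Step 2 [NS]: N:car3-GO,E:wait,S:empty,W:wait | queues: N=0 E=1 S=0 W=3
Step 3 [NS]: N:empty,E:wait,S:empty,W:wait | queues: N=0 E=1 S=0 W=3
Step 4 [NS]: N:empty,E:wait,S:empty,W:wait | queues: N=0 E=1 S=0 W=3
Step 5 [EW]: N:wait,E:car6-GO,S:wait,W:car1-GO | queues: N=0 E=0 S=0 W=2
Step 6 [EW]: N:wait,E:empty,S:wait,W:car5-GO | queues: N=0 E=0 S=0 W=1
Step 7 [EW]: N:wait,E:empty,S:wait,W:car7-GO | queues: N=0 E=0 S=0 W=0
Car 1 crosses at step 5

5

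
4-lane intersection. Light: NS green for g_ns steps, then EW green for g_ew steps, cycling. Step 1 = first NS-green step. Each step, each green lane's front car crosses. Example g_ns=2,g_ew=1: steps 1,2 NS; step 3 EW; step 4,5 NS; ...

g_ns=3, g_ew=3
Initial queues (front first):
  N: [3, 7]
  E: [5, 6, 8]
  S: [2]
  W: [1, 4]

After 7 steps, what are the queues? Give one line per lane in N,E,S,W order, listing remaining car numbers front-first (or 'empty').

Step 1 [NS]: N:car3-GO,E:wait,S:car2-GO,W:wait | queues: N=1 E=3 S=0 W=2
Step 2 [NS]: N:car7-GO,E:wait,S:empty,W:wait | queues: N=0 E=3 S=0 W=2
Step 3 [NS]: N:empty,E:wait,S:empty,W:wait | queues: N=0 E=3 S=0 W=2
Step 4 [EW]: N:wait,E:car5-GO,S:wait,W:car1-GO | queues: N=0 E=2 S=0 W=1
Step 5 [EW]: N:wait,E:car6-GO,S:wait,W:car4-GO | queues: N=0 E=1 S=0 W=0
Step 6 [EW]: N:wait,E:car8-GO,S:wait,W:empty | queues: N=0 E=0 S=0 W=0

N: empty
E: empty
S: empty
W: empty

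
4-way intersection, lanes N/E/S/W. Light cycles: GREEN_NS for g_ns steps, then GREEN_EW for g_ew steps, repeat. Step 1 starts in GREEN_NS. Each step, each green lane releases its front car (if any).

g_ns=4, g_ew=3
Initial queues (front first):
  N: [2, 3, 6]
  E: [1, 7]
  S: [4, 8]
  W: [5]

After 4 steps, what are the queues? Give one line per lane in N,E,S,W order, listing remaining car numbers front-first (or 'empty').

Step 1 [NS]: N:car2-GO,E:wait,S:car4-GO,W:wait | queues: N=2 E=2 S=1 W=1
Step 2 [NS]: N:car3-GO,E:wait,S:car8-GO,W:wait | queues: N=1 E=2 S=0 W=1
Step 3 [NS]: N:car6-GO,E:wait,S:empty,W:wait | queues: N=0 E=2 S=0 W=1
Step 4 [NS]: N:empty,E:wait,S:empty,W:wait | queues: N=0 E=2 S=0 W=1

N: empty
E: 1 7
S: empty
W: 5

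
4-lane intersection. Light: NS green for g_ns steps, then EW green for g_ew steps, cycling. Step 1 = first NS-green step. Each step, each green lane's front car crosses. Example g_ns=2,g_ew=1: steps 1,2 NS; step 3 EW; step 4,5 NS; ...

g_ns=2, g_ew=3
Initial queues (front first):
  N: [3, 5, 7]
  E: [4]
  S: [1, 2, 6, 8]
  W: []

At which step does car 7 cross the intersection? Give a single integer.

Step 1 [NS]: N:car3-GO,E:wait,S:car1-GO,W:wait | queues: N=2 E=1 S=3 W=0
Step 2 [NS]: N:car5-GO,E:wait,S:car2-GO,W:wait | queues: N=1 E=1 S=2 W=0
Step 3 [EW]: N:wait,E:car4-GO,S:wait,W:empty | queues: N=1 E=0 S=2 W=0
Step 4 [EW]: N:wait,E:empty,S:wait,W:empty | queues: N=1 E=0 S=2 W=0
Step 5 [EW]: N:wait,E:empty,S:wait,W:empty | queues: N=1 E=0 S=2 W=0
Step 6 [NS]: N:car7-GO,E:wait,S:car6-GO,W:wait | queues: N=0 E=0 S=1 W=0
Step 7 [NS]: N:empty,E:wait,S:car8-GO,W:wait | queues: N=0 E=0 S=0 W=0
Car 7 crosses at step 6

6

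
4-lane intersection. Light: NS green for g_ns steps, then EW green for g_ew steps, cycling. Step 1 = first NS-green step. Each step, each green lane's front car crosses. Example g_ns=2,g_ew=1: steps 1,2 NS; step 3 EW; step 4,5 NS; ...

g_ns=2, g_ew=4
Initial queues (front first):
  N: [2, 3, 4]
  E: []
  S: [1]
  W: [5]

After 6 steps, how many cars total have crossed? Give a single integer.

Answer: 4

Derivation:
Step 1 [NS]: N:car2-GO,E:wait,S:car1-GO,W:wait | queues: N=2 E=0 S=0 W=1
Step 2 [NS]: N:car3-GO,E:wait,S:empty,W:wait | queues: N=1 E=0 S=0 W=1
Step 3 [EW]: N:wait,E:empty,S:wait,W:car5-GO | queues: N=1 E=0 S=0 W=0
Step 4 [EW]: N:wait,E:empty,S:wait,W:empty | queues: N=1 E=0 S=0 W=0
Step 5 [EW]: N:wait,E:empty,S:wait,W:empty | queues: N=1 E=0 S=0 W=0
Step 6 [EW]: N:wait,E:empty,S:wait,W:empty | queues: N=1 E=0 S=0 W=0
Cars crossed by step 6: 4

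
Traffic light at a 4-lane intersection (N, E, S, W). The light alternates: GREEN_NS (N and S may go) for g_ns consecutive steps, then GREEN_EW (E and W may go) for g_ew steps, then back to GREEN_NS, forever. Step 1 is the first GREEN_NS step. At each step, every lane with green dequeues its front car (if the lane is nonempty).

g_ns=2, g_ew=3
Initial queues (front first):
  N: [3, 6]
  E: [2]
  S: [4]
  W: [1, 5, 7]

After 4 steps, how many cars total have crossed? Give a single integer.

Step 1 [NS]: N:car3-GO,E:wait,S:car4-GO,W:wait | queues: N=1 E=1 S=0 W=3
Step 2 [NS]: N:car6-GO,E:wait,S:empty,W:wait | queues: N=0 E=1 S=0 W=3
Step 3 [EW]: N:wait,E:car2-GO,S:wait,W:car1-GO | queues: N=0 E=0 S=0 W=2
Step 4 [EW]: N:wait,E:empty,S:wait,W:car5-GO | queues: N=0 E=0 S=0 W=1
Cars crossed by step 4: 6

Answer: 6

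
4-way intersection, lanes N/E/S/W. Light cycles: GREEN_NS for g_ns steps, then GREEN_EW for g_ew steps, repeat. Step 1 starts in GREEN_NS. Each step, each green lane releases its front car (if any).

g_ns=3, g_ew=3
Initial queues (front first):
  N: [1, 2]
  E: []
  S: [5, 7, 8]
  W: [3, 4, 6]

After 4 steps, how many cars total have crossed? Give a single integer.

Answer: 6

Derivation:
Step 1 [NS]: N:car1-GO,E:wait,S:car5-GO,W:wait | queues: N=1 E=0 S=2 W=3
Step 2 [NS]: N:car2-GO,E:wait,S:car7-GO,W:wait | queues: N=0 E=0 S=1 W=3
Step 3 [NS]: N:empty,E:wait,S:car8-GO,W:wait | queues: N=0 E=0 S=0 W=3
Step 4 [EW]: N:wait,E:empty,S:wait,W:car3-GO | queues: N=0 E=0 S=0 W=2
Cars crossed by step 4: 6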